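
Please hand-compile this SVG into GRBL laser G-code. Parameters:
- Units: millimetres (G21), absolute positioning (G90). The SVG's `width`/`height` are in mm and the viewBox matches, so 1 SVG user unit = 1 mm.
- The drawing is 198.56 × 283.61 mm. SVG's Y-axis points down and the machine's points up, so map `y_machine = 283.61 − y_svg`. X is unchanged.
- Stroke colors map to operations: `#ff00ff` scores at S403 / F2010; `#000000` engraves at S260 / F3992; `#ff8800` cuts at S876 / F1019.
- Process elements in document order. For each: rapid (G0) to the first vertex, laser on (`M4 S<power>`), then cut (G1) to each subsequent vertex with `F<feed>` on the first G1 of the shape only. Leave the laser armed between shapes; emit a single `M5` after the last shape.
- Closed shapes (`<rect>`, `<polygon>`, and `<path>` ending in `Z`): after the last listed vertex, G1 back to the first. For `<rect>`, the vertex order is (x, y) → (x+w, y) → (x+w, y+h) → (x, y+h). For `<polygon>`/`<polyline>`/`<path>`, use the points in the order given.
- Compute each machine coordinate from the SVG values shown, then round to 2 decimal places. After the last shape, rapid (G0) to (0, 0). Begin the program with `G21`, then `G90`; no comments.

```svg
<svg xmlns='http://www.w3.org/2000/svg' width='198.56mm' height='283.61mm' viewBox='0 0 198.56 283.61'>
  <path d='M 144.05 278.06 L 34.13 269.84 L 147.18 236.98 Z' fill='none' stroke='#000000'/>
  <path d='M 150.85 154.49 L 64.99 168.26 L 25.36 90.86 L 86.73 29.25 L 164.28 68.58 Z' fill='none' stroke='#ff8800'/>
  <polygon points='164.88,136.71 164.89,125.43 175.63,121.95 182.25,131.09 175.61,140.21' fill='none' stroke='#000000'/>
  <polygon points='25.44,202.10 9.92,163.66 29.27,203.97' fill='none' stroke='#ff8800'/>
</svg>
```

1 u = 1 mm; y_m = 283.61 − y.

[1] `<path>` closed polygon, #000000→engrave S260 F3992: (144.05,5.55) → (34.13,13.77) → (147.18,46.63) → (144.05,5.55) (closed)

[2] `<path>` regular polygon, #ff8800→cut S876 F1019: (150.85,129.12) → (64.99,115.35) → (25.36,192.75) → (86.73,254.36) → (164.28,215.03) → (150.85,129.12) (closed)

[3] `<polygon>` regular polygon, #000000→engrave S260 F3992: (164.88,146.90) → (164.89,158.18) → (175.63,161.66) → (182.25,152.52) → (175.61,143.40) → (164.88,146.90) (closed)

[4] `<polygon>` closed polygon, #ff8800→cut S876 F1019: (25.44,81.51) → (9.92,119.95) → (29.27,79.64) → (25.44,81.51) (closed)

G21
G90
G0 X144.05 Y5.55
M4 S260
G1 X34.13 Y13.77 F3992
G1 X147.18 Y46.63
G1 X144.05 Y5.55
G0 X150.85 Y129.12
M4 S876
G1 X64.99 Y115.35 F1019
G1 X25.36 Y192.75
G1 X86.73 Y254.36
G1 X164.28 Y215.03
G1 X150.85 Y129.12
G0 X164.88 Y146.90
M4 S260
G1 X164.89 Y158.18 F3992
G1 X175.63 Y161.66
G1 X182.25 Y152.52
G1 X175.61 Y143.40
G1 X164.88 Y146.90
G0 X25.44 Y81.51
M4 S876
G1 X9.92 Y119.95 F1019
G1 X29.27 Y79.64
G1 X25.44 Y81.51
M5
G0 X0.00 Y0.00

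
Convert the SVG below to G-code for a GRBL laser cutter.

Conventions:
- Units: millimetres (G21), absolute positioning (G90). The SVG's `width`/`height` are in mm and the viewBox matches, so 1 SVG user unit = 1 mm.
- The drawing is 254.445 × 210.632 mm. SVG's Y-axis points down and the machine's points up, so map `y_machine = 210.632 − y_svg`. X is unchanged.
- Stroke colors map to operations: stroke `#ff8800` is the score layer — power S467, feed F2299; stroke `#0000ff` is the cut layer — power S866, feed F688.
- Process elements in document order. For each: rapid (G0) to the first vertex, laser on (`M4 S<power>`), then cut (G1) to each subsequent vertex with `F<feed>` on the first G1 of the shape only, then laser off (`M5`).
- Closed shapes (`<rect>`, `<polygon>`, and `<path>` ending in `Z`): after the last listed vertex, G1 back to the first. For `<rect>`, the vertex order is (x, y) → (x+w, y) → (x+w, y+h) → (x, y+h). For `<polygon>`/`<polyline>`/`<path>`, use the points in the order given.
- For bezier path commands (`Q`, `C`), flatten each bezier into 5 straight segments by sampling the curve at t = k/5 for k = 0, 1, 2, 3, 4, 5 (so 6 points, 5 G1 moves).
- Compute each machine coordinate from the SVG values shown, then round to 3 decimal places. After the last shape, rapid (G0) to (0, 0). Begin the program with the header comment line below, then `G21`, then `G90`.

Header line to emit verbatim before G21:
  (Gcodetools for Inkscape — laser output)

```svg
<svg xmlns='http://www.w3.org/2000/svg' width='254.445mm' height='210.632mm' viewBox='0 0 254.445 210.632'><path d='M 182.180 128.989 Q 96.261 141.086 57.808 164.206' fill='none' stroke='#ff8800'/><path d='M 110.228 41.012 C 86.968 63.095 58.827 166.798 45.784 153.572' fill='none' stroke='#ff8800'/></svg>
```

Since the viewBox matches the mm dimensions, user units are millimetres directly. The only transform is the Y-flip y_m = 210.632 − y_svg.

Shape 1 is a quadratic bezier drawn with `<path>`. Its stroke #ff8800 means score at S467, F2299. After flipping Y the toolpath is (182.180,81.643) → (149.711,76.363) → (121.039,70.202) → (96.165,63.158) → (75.088,55.233) → (57.808,46.426).

Shape 2 is a cubic bezier drawn with `<path>`. Its stroke #ff8800 means score at S467, F2299. After flipping Y the toolpath is (110.228,169.620) → (95.846,148.164) → (81.252,116.650) → (67.404,84.608) → (55.262,61.567) → (45.784,57.060).

(Gcodetools for Inkscape — laser output)
G21
G90
G0 X182.180 Y81.643
M4 S467
G1 X149.711 Y76.363 F2299
G1 X121.039 Y70.202
G1 X96.165 Y63.158
G1 X75.088 Y55.233
G1 X57.808 Y46.426
M5
G0 X110.228 Y169.620
M4 S467
G1 X95.846 Y148.164 F2299
G1 X81.252 Y116.650
G1 X67.404 Y84.608
G1 X55.262 Y61.567
G1 X45.784 Y57.060
M5
G0 X0.000 Y0.000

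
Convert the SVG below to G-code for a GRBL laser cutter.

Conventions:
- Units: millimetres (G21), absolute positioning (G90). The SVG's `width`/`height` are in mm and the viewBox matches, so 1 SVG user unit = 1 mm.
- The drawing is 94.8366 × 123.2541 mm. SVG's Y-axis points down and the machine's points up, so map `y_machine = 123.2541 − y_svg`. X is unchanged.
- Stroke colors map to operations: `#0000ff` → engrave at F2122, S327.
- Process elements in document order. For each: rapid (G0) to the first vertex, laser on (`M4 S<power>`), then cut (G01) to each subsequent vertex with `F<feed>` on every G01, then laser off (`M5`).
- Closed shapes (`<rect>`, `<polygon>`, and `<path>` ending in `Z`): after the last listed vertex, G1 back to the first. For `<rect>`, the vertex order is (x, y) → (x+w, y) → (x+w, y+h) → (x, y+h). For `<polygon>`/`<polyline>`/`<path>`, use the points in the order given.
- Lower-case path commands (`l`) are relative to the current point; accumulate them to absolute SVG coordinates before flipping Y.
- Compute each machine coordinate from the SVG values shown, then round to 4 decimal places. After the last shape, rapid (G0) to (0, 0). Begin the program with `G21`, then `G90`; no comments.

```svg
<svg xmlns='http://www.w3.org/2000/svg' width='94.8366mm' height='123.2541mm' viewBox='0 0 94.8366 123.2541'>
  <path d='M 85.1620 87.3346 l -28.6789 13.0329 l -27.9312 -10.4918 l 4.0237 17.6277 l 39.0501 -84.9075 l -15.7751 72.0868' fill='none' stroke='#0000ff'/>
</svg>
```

1 u = 1 mm; y_m = 123.2541 − y.

[1] `<path>` open polyline, #0000ff→engrave S327 F2122: (85.1620,35.9195) → (56.4831,22.8866) → (28.5519,33.3784) → (32.5756,15.7507) → (71.6257,100.6582) → (55.8506,28.5714)

G21
G90
G0 X85.1620 Y35.9195
M4 S327
G01 X56.4831 Y22.8866 F2122
G01 X28.5519 Y33.3784 F2122
G01 X32.5756 Y15.7507 F2122
G01 X71.6257 Y100.6582 F2122
G01 X55.8506 Y28.5714 F2122
M5
G0 X0.0000 Y0.0000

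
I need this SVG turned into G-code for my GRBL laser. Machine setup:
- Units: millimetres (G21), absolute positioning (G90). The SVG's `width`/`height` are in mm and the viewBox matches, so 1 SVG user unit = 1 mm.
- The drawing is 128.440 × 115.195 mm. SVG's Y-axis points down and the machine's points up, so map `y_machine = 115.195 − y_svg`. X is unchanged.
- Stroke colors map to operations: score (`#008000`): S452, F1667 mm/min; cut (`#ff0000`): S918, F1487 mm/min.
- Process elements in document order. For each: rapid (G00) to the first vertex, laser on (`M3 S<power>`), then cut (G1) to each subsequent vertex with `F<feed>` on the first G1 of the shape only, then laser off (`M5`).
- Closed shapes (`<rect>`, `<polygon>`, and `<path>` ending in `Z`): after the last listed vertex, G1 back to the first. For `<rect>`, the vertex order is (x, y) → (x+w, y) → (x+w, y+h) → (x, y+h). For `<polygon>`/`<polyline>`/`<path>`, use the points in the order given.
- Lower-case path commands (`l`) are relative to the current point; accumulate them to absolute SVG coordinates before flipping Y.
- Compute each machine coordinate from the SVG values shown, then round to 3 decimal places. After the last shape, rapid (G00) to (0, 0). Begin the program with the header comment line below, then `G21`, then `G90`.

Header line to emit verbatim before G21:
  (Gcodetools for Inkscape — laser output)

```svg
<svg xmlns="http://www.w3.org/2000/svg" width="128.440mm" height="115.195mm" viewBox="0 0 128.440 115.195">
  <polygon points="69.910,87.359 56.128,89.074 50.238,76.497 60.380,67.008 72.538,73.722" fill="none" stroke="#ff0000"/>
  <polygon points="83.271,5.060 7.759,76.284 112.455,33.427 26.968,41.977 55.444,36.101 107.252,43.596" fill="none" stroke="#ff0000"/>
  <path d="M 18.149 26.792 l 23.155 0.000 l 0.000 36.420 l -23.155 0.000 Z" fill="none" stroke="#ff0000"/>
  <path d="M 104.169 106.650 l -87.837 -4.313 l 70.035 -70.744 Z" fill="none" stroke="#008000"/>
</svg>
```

(Gcodetools for Inkscape — laser output)
G21
G90
G00 X69.910 Y27.836
M3 S918
G1 X56.128 Y26.121 F1487
G1 X50.238 Y38.698
G1 X60.380 Y48.187
G1 X72.538 Y41.473
G1 X69.910 Y27.836
M5
G00 X83.271 Y110.135
M3 S918
G1 X7.759 Y38.911 F1487
G1 X112.455 Y81.768
G1 X26.968 Y73.218
G1 X55.444 Y79.094
G1 X107.252 Y71.599
G1 X83.271 Y110.135
M5
G00 X18.149 Y88.403
M3 S918
G1 X41.304 Y88.403 F1487
G1 X41.304 Y51.983
G1 X18.149 Y51.983
G1 X18.149 Y88.403
M5
G00 X104.169 Y8.545
M3 S452
G1 X16.332 Y12.858 F1667
G1 X86.367 Y83.602
G1 X104.169 Y8.545
M5
G00 X0.000 Y0.000

Since the viewBox matches the mm dimensions, user units are millimetres directly. The only transform is the Y-flip y_m = 115.195 − y_svg.

Shape 1 is a regular polygon drawn with `<polygon>`. Its stroke #ff0000 means cut at S918, F1487. After flipping Y the toolpath is (69.910,27.836) → (56.128,26.121) → (50.238,38.698) → (60.380,48.187) → (72.538,41.473) → (69.910,27.836), returning to the start.

Shape 2 is a closed polygon drawn with `<polygon>`. Its stroke #ff0000 means cut at S918, F1487. After flipping Y the toolpath is (83.271,110.135) → (7.759,38.911) → (112.455,81.768) → (26.968,73.218) → (55.444,79.094) → (107.252,71.599) → (83.271,110.135), returning to the start.

Shape 3 is a rectangle drawn with `<path>`. Its stroke #ff0000 means cut at S918, F1487. After flipping Y the toolpath is (18.149,88.403) → (41.304,88.403) → (41.304,51.983) → (18.149,51.983) → (18.149,88.403), returning to the start.

Shape 4 is a closed polygon drawn with `<path>`. Its stroke #008000 means score at S452, F1667. After flipping Y the toolpath is (104.169,8.545) → (16.332,12.858) → (86.367,83.602) → (104.169,8.545), returning to the start.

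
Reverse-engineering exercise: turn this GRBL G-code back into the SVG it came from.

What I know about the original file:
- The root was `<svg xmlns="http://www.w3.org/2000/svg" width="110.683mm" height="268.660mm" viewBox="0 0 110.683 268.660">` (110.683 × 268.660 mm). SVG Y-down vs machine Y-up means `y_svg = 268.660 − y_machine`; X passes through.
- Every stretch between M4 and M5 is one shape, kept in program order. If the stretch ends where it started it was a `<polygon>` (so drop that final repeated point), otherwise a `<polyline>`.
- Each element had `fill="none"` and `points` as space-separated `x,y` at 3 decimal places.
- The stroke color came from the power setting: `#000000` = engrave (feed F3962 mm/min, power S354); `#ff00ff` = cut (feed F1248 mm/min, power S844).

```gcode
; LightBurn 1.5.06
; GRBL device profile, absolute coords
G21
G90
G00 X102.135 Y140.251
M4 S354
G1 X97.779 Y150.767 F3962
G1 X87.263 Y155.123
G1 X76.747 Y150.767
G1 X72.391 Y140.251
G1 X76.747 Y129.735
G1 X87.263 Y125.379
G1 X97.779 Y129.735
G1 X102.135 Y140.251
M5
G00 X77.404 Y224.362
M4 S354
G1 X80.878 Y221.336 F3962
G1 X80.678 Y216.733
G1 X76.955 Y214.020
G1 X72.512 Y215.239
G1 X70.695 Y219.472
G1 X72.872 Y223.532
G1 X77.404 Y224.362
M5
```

<svg xmlns="http://www.w3.org/2000/svg" width="110.683mm" height="268.660mm" viewBox="0 0 110.683 268.660">
  <polygon points="102.135,128.409 97.779,117.893 87.263,113.537 76.747,117.893 72.391,128.409 76.747,138.925 87.263,143.281 97.779,138.925" fill="none" stroke="#000000"/>
  <polygon points="77.404,44.298 80.878,47.324 80.678,51.927 76.955,54.640 72.512,53.421 70.695,49.188 72.872,45.128" fill="none" stroke="#000000"/>
</svg>

Each laser-on run becomes one SVG element. Flip Y back into SVG space with y_svg = 268.660 − y_machine. Every run uses S354, so all elements get stroke `#000000` (engrave).

Run 1: The run returns to its start, so emit a `<polygon>` with points (Y-flipped): 102.135,128.409 97.779,117.893 87.263,113.537 76.747,117.893 72.391,128.409 76.747,138.925 87.263,143.281 97.779,138.925.

Run 2: The run returns to its start, so emit a `<polygon>` with points (Y-flipped): 77.404,44.298 80.878,47.324 80.678,51.927 76.955,54.640 72.512,53.421 70.695,49.188 72.872,45.128.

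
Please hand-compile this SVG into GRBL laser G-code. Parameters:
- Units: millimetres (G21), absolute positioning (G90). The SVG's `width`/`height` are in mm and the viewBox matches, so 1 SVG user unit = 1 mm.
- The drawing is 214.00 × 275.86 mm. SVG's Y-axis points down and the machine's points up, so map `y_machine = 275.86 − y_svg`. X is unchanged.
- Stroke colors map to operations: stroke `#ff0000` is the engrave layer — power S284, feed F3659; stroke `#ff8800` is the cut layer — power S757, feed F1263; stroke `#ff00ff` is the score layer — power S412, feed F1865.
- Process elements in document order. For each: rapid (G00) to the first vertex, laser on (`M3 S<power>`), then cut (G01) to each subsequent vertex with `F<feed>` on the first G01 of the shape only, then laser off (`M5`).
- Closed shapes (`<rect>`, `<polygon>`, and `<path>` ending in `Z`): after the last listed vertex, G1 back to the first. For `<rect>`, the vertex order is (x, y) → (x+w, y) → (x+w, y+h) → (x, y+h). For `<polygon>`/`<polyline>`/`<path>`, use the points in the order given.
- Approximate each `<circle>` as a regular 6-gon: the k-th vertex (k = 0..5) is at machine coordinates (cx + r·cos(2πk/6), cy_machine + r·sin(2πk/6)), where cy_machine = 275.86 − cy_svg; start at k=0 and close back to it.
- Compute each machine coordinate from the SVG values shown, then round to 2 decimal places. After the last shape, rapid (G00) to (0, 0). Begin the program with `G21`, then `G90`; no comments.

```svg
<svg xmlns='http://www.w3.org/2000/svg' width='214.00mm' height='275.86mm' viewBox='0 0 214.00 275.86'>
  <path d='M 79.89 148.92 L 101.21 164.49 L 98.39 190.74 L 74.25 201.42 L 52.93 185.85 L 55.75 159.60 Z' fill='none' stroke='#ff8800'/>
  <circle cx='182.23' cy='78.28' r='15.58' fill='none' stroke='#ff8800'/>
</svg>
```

1 u = 1 mm; y_m = 275.86 − y.

[1] `<path>` regular polygon, #ff8800→cut S757 F1263: (79.89,126.94) → (101.21,111.37) → (98.39,85.12) → (74.25,74.44) → (52.93,90.01) → (55.75,116.26) → (79.89,126.94) (closed)

[2] `<circle>` circle, #ff8800→cut S757 F1263: (197.81,197.58) → (190.02,211.07) → (174.44,211.07) → (166.65,197.58) → (174.44,184.09) → (190.02,184.09) → (197.81,197.58) (closed)

G21
G90
G00 X79.89 Y126.94
M3 S757
G01 X101.21 Y111.37 F1263
G01 X98.39 Y85.12
G01 X74.25 Y74.44
G01 X52.93 Y90.01
G01 X55.75 Y116.26
G01 X79.89 Y126.94
M5
G00 X197.81 Y197.58
M3 S757
G01 X190.02 Y211.07 F1263
G01 X174.44 Y211.07
G01 X166.65 Y197.58
G01 X174.44 Y184.09
G01 X190.02 Y184.09
G01 X197.81 Y197.58
M5
G00 X0.00 Y0.00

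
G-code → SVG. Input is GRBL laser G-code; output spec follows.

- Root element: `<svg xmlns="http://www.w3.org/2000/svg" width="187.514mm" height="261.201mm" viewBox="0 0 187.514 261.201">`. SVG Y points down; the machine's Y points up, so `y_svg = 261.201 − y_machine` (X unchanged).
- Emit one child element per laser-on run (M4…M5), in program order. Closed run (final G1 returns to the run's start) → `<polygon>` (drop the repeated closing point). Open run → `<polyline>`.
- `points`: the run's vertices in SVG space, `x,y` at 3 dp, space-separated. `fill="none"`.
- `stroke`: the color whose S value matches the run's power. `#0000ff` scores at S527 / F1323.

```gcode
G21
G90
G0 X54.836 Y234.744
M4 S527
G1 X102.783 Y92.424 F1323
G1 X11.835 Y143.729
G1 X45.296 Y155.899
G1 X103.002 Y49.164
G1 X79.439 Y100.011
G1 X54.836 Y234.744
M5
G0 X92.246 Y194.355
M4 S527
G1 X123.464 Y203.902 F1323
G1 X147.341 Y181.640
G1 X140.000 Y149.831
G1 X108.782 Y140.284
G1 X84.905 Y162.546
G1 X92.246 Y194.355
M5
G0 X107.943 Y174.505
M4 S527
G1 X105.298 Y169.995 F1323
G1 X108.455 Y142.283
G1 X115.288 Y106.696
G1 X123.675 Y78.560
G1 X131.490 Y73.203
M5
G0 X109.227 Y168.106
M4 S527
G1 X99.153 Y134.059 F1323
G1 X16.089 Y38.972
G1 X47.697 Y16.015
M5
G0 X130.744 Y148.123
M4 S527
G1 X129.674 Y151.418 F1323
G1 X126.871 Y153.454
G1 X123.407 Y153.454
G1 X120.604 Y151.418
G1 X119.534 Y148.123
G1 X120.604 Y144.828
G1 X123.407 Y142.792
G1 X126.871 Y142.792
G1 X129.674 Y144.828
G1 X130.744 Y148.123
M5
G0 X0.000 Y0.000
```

Each laser-on run becomes one SVG element. Flip Y back into SVG space with y_svg = 261.201 − y_machine. Every run uses S527, so all elements get stroke `#0000ff` (score).

Run 1: The run returns to its start, so emit a `<polygon>` with points (Y-flipped): 54.836,26.457 102.783,168.777 11.835,117.472 45.296,105.302 103.002,212.037 79.439,161.190.

Run 2: The run returns to its start, so emit a `<polygon>` with points (Y-flipped): 92.246,66.846 123.464,57.299 147.341,79.561 140.000,111.370 108.782,120.917 84.905,98.655.

Run 3: The run is open, so emit a `<polyline>` with points (Y-flipped): 107.943,86.696 105.298,91.206 108.455,118.918 115.288,154.505 123.675,182.641 131.490,187.998.

Run 4: The run is open, so emit a `<polyline>` with points (Y-flipped): 109.227,93.095 99.153,127.142 16.089,222.229 47.697,245.186.

Run 5: The run returns to its start, so emit a `<polygon>` with points (Y-flipped): 130.744,113.078 129.674,109.783 126.871,107.747 123.407,107.747 120.604,109.783 119.534,113.078 120.604,116.373 123.407,118.409 126.871,118.409 129.674,116.373.

<svg xmlns="http://www.w3.org/2000/svg" width="187.514mm" height="261.201mm" viewBox="0 0 187.514 261.201">
  <polygon points="54.836,26.457 102.783,168.777 11.835,117.472 45.296,105.302 103.002,212.037 79.439,161.190" fill="none" stroke="#0000ff"/>
  <polygon points="92.246,66.846 123.464,57.299 147.341,79.561 140.000,111.370 108.782,120.917 84.905,98.655" fill="none" stroke="#0000ff"/>
  <polyline points="107.943,86.696 105.298,91.206 108.455,118.918 115.288,154.505 123.675,182.641 131.490,187.998" fill="none" stroke="#0000ff"/>
  <polyline points="109.227,93.095 99.153,127.142 16.089,222.229 47.697,245.186" fill="none" stroke="#0000ff"/>
  <polygon points="130.744,113.078 129.674,109.783 126.871,107.747 123.407,107.747 120.604,109.783 119.534,113.078 120.604,116.373 123.407,118.409 126.871,118.409 129.674,116.373" fill="none" stroke="#0000ff"/>
</svg>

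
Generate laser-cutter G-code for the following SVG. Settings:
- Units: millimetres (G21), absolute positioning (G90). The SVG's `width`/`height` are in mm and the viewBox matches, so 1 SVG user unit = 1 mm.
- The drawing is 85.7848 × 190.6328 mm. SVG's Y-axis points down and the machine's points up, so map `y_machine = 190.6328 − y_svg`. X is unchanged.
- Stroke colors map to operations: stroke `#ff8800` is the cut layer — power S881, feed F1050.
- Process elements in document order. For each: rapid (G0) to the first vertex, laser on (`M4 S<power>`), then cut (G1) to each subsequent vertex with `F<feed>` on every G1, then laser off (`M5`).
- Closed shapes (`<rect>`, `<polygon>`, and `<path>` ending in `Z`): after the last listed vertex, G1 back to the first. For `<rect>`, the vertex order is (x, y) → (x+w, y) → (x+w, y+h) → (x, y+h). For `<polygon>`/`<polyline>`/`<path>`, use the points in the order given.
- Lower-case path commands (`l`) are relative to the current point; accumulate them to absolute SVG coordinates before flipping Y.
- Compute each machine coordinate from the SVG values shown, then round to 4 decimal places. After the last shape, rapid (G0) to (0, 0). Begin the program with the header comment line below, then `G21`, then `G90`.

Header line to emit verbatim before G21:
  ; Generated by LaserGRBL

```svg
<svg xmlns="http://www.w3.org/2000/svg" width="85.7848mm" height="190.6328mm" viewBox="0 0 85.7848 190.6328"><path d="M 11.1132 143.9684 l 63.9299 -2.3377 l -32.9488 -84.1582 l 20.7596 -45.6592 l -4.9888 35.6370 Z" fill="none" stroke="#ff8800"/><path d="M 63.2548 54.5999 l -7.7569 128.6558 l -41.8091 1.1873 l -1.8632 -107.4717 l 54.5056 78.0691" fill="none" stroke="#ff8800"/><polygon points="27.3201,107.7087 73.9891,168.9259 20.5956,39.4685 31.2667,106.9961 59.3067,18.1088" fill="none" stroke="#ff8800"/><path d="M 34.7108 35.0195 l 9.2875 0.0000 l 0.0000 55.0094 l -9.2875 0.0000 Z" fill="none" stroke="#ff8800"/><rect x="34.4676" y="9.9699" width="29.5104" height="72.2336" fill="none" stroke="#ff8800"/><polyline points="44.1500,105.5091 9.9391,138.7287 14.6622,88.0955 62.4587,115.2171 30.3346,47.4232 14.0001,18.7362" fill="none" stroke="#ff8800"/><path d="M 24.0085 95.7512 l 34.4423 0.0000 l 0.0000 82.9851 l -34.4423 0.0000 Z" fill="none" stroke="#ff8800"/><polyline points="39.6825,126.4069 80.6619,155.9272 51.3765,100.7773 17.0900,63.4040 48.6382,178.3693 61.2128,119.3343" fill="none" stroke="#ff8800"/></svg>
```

Since the viewBox matches the mm dimensions, user units are millimetres directly. The only transform is the Y-flip y_m = 190.6328 − y_svg.

Shape 1 is a closed polygon drawn with `<path>`. Its stroke #ff8800 means cut at S881, F1050. After flipping Y the toolpath is (11.1132,46.6644) → (75.0431,49.0021) → (42.0943,133.1603) → (62.8539,178.8195) → (57.8651,143.1825) → (11.1132,46.6644), returning to the start.

Shape 2 is a open polyline drawn with `<path>`. Its stroke #ff8800 means cut at S881, F1050. After flipping Y the toolpath is (63.2548,136.0329) → (55.4979,7.3771) → (13.6888,6.1898) → (11.8256,113.6615) → (66.3312,35.5924).

Shape 3 is a closed polygon drawn with `<polygon>`. Its stroke #ff8800 means cut at S881, F1050. After flipping Y the toolpath is (27.3201,82.9241) → (73.9891,21.7069) → (20.5956,151.1643) → (31.2667,83.6367) → (59.3067,172.5240) → (27.3201,82.9241), returning to the start.

Shape 4 is a rectangle drawn with `<path>`. Its stroke #ff8800 means cut at S881, F1050. After flipping Y the toolpath is (34.7108,155.6133) → (43.9983,155.6133) → (43.9983,100.6039) → (34.7108,100.6039) → (34.7108,155.6133), returning to the start.

Shape 5 is a rectangle drawn with `<rect>`. Its stroke #ff8800 means cut at S881, F1050. After flipping Y the toolpath is (34.4676,180.6629) → (63.9780,180.6629) → (63.9780,108.4293) → (34.4676,108.4293) → (34.4676,180.6629), returning to the start.

Shape 6 is a open polyline drawn with `<polyline>`. Its stroke #ff8800 means cut at S881, F1050. After flipping Y the toolpath is (44.1500,85.1237) → (9.9391,51.9041) → (14.6622,102.5373) → (62.4587,75.4157) → (30.3346,143.2096) → (14.0001,171.8966).

Shape 7 is a rectangle drawn with `<path>`. Its stroke #ff8800 means cut at S881, F1050. After flipping Y the toolpath is (24.0085,94.8816) → (58.4508,94.8816) → (58.4508,11.8965) → (24.0085,11.8965) → (24.0085,94.8816), returning to the start.

Shape 8 is a open polyline drawn with `<polyline>`. Its stroke #ff8800 means cut at S881, F1050. After flipping Y the toolpath is (39.6825,64.2259) → (80.6619,34.7056) → (51.3765,89.8555) → (17.0900,127.2288) → (48.6382,12.2635) → (61.2128,71.2985).

; Generated by LaserGRBL
G21
G90
G0 X11.1132 Y46.6644
M4 S881
G1 X75.0431 Y49.0021 F1050
G1 X42.0943 Y133.1603 F1050
G1 X62.8539 Y178.8195 F1050
G1 X57.8651 Y143.1825 F1050
G1 X11.1132 Y46.6644 F1050
M5
G0 X63.2548 Y136.0329
M4 S881
G1 X55.4979 Y7.3771 F1050
G1 X13.6888 Y6.1898 F1050
G1 X11.8256 Y113.6615 F1050
G1 X66.3312 Y35.5924 F1050
M5
G0 X27.3201 Y82.9241
M4 S881
G1 X73.9891 Y21.7069 F1050
G1 X20.5956 Y151.1643 F1050
G1 X31.2667 Y83.6367 F1050
G1 X59.3067 Y172.5240 F1050
G1 X27.3201 Y82.9241 F1050
M5
G0 X34.7108 Y155.6133
M4 S881
G1 X43.9983 Y155.6133 F1050
G1 X43.9983 Y100.6039 F1050
G1 X34.7108 Y100.6039 F1050
G1 X34.7108 Y155.6133 F1050
M5
G0 X34.4676 Y180.6629
M4 S881
G1 X63.9780 Y180.6629 F1050
G1 X63.9780 Y108.4293 F1050
G1 X34.4676 Y108.4293 F1050
G1 X34.4676 Y180.6629 F1050
M5
G0 X44.1500 Y85.1237
M4 S881
G1 X9.9391 Y51.9041 F1050
G1 X14.6622 Y102.5373 F1050
G1 X62.4587 Y75.4157 F1050
G1 X30.3346 Y143.2096 F1050
G1 X14.0001 Y171.8966 F1050
M5
G0 X24.0085 Y94.8816
M4 S881
G1 X58.4508 Y94.8816 F1050
G1 X58.4508 Y11.8965 F1050
G1 X24.0085 Y11.8965 F1050
G1 X24.0085 Y94.8816 F1050
M5
G0 X39.6825 Y64.2259
M4 S881
G1 X80.6619 Y34.7056 F1050
G1 X51.3765 Y89.8555 F1050
G1 X17.0900 Y127.2288 F1050
G1 X48.6382 Y12.2635 F1050
G1 X61.2128 Y71.2985 F1050
M5
G0 X0.0000 Y0.0000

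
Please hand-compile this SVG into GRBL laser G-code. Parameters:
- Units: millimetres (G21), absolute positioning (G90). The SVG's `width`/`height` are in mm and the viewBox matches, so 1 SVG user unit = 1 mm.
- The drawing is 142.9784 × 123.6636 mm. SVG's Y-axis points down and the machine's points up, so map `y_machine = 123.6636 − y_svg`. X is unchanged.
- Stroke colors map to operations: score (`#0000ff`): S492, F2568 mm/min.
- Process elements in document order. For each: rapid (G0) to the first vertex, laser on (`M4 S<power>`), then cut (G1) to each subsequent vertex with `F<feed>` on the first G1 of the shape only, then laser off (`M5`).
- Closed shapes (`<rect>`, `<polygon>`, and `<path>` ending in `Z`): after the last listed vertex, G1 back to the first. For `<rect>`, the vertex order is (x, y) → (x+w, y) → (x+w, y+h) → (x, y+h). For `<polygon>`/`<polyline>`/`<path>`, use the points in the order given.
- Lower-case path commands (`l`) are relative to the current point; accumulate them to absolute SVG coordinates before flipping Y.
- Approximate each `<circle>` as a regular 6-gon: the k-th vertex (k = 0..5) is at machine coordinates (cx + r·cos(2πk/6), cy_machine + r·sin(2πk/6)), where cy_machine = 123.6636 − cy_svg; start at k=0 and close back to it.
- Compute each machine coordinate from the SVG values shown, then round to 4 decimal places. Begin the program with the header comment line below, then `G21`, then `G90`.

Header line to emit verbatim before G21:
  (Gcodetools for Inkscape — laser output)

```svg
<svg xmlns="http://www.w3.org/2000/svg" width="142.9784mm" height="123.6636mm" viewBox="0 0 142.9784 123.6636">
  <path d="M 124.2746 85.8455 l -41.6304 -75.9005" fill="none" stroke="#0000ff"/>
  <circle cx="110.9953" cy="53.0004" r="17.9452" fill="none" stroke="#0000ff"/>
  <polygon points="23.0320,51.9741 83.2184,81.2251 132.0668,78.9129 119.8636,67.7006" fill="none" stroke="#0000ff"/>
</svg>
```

viewBox `0 0 142.9784 123.6636` with mm width/height → 1 unit = 1 mm. Flip: y_m = 123.6636 − y_svg.

**Shape 1** — `<path>` line segment, stroke `#0000ff` → score (S492, F2568). Machine vertices: (124.2746,37.8181) → (82.6442,113.7186). Open path.

**Shape 2** — `<circle>` circle, stroke `#0000ff` → score (S492, F2568). Machine vertices: (128.9405,70.6632) → (119.9679,86.2042) → (102.0227,86.2042) → (93.0501,70.6632) → (102.0227,55.1222) → (119.9679,55.1222) → (128.9405,70.6632). Closed: final G1 returns to the first vertex.

**Shape 3** — `<polygon>` closed polygon, stroke `#0000ff` → score (S492, F2568). Machine vertices: (23.0320,71.6895) → (83.2184,42.4385) → (132.0668,44.7507) → (119.8636,55.9630) → (23.0320,71.6895). Closed: final G1 returns to the first vertex.

(Gcodetools for Inkscape — laser output)
G21
G90
G0 X124.2746 Y37.8181
M4 S492
G1 X82.6442 Y113.7186 F2568
M5
G0 X128.9405 Y70.6632
M4 S492
G1 X119.9679 Y86.2042 F2568
G1 X102.0227 Y86.2042
G1 X93.0501 Y70.6632
G1 X102.0227 Y55.1222
G1 X119.9679 Y55.1222
G1 X128.9405 Y70.6632
M5
G0 X23.0320 Y71.6895
M4 S492
G1 X83.2184 Y42.4385 F2568
G1 X132.0668 Y44.7507
G1 X119.8636 Y55.9630
G1 X23.0320 Y71.6895
M5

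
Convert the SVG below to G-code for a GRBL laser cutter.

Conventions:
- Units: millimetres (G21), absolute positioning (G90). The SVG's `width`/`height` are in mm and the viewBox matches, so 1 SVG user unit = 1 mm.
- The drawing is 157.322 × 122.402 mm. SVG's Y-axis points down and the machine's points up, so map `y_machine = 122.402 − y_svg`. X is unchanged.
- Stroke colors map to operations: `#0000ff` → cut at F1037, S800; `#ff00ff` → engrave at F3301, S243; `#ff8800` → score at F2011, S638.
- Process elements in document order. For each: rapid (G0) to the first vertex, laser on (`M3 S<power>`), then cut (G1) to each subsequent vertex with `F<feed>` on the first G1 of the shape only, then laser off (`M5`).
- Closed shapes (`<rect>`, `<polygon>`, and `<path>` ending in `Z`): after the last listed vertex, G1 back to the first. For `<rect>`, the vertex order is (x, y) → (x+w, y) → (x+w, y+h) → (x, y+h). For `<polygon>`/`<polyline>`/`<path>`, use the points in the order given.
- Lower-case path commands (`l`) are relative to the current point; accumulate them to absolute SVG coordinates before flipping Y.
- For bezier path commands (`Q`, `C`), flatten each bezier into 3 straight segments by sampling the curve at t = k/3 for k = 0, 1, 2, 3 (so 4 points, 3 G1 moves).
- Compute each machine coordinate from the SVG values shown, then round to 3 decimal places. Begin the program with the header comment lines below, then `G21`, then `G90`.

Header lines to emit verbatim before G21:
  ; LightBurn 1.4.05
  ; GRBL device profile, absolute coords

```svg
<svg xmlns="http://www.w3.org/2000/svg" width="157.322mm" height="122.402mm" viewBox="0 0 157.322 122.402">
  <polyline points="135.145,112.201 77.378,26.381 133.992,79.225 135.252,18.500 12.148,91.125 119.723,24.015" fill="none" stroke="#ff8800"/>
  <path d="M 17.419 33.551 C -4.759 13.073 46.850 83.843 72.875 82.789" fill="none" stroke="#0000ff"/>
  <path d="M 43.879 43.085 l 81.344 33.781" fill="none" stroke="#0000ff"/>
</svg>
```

; LightBurn 1.4.05
; GRBL device profile, absolute coords
G21
G90
G0 X135.145 Y10.201
M3 S638
G1 X77.378 Y96.021 F2011
G1 X133.992 Y43.177
G1 X135.252 Y103.902
G1 X12.148 Y31.277
G1 X119.723 Y98.387
M5
G0 X17.419 Y88.851
M3 S800
G1 X16.156 Y84.953 F1037
G1 X42.002 Y56.461
G1 X72.875 Y39.613
M5
G0 X43.879 Y79.317
M3 S800
G1 X125.223 Y45.536 F1037
M5

Since the viewBox matches the mm dimensions, user units are millimetres directly. The only transform is the Y-flip y_m = 122.402 − y_svg.

Shape 1 is a open polyline drawn with `<polyline>`. Its stroke #ff8800 means score at S638, F2011. After flipping Y the toolpath is (135.145,10.201) → (77.378,96.021) → (133.992,43.177) → (135.252,103.902) → (12.148,31.277) → (119.723,98.387).

Shape 2 is a cubic bezier drawn with `<path>`. Its stroke #0000ff means cut at S800, F1037. After flipping Y the toolpath is (17.419,88.851) → (16.156,84.953) → (42.002,56.461) → (72.875,39.613).

Shape 3 is a line segment drawn with `<path>`. Its stroke #0000ff means cut at S800, F1037. After flipping Y the toolpath is (43.879,79.317) → (125.223,45.536).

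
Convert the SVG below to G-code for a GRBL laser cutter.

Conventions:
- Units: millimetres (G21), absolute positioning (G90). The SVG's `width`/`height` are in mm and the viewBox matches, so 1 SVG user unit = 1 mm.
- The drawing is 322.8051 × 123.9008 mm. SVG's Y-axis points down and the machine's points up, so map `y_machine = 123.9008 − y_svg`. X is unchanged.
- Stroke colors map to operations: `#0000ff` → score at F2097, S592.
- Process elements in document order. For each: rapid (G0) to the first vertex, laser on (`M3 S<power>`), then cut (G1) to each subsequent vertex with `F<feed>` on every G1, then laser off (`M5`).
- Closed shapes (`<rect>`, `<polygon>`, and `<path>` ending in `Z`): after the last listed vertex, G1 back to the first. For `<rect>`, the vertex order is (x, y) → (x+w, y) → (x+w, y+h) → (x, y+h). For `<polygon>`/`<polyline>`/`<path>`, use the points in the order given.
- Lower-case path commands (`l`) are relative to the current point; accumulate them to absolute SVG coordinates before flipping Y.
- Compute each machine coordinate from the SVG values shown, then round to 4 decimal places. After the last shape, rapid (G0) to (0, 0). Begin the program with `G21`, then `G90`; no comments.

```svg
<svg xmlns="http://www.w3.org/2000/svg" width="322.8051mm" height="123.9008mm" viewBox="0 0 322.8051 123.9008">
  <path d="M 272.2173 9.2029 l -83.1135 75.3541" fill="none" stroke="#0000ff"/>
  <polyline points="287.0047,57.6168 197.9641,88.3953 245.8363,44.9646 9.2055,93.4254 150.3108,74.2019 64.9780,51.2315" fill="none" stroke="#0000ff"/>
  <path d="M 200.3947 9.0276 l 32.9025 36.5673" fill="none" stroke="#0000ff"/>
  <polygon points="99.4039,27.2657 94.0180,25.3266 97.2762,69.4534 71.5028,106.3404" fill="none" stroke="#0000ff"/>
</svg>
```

G21
G90
G0 X272.2173 Y114.6979
M3 S592
G1 X189.1038 Y39.3438 F2097
M5
G0 X287.0047 Y66.2840
M3 S592
G1 X197.9641 Y35.5055 F2097
G1 X245.8363 Y78.9362 F2097
G1 X9.2055 Y30.4754 F2097
G1 X150.3108 Y49.6989 F2097
G1 X64.9780 Y72.6693 F2097
M5
G0 X200.3947 Y114.8732
M3 S592
G1 X233.2972 Y78.3059 F2097
M5
G0 X99.4039 Y96.6351
M3 S592
G1 X94.0180 Y98.5742 F2097
G1 X97.2762 Y54.4474 F2097
G1 X71.5028 Y17.5604 F2097
G1 X99.4039 Y96.6351 F2097
M5
G0 X0.0000 Y0.0000

Since the viewBox matches the mm dimensions, user units are millimetres directly. The only transform is the Y-flip y_m = 123.9008 − y_svg.

Shape 1 is a line segment drawn with `<path>`. Its stroke #0000ff means score at S592, F2097. After flipping Y the toolpath is (272.2173,114.6979) → (189.1038,39.3438).

Shape 2 is a open polyline drawn with `<polyline>`. Its stroke #0000ff means score at S592, F2097. After flipping Y the toolpath is (287.0047,66.2840) → (197.9641,35.5055) → (245.8363,78.9362) → (9.2055,30.4754) → (150.3108,49.6989) → (64.9780,72.6693).

Shape 3 is a line segment drawn with `<path>`. Its stroke #0000ff means score at S592, F2097. After flipping Y the toolpath is (200.3947,114.8732) → (233.2972,78.3059).

Shape 4 is a closed polygon drawn with `<polygon>`. Its stroke #0000ff means score at S592, F2097. After flipping Y the toolpath is (99.4039,96.6351) → (94.0180,98.5742) → (97.2762,54.4474) → (71.5028,17.5604) → (99.4039,96.6351), returning to the start.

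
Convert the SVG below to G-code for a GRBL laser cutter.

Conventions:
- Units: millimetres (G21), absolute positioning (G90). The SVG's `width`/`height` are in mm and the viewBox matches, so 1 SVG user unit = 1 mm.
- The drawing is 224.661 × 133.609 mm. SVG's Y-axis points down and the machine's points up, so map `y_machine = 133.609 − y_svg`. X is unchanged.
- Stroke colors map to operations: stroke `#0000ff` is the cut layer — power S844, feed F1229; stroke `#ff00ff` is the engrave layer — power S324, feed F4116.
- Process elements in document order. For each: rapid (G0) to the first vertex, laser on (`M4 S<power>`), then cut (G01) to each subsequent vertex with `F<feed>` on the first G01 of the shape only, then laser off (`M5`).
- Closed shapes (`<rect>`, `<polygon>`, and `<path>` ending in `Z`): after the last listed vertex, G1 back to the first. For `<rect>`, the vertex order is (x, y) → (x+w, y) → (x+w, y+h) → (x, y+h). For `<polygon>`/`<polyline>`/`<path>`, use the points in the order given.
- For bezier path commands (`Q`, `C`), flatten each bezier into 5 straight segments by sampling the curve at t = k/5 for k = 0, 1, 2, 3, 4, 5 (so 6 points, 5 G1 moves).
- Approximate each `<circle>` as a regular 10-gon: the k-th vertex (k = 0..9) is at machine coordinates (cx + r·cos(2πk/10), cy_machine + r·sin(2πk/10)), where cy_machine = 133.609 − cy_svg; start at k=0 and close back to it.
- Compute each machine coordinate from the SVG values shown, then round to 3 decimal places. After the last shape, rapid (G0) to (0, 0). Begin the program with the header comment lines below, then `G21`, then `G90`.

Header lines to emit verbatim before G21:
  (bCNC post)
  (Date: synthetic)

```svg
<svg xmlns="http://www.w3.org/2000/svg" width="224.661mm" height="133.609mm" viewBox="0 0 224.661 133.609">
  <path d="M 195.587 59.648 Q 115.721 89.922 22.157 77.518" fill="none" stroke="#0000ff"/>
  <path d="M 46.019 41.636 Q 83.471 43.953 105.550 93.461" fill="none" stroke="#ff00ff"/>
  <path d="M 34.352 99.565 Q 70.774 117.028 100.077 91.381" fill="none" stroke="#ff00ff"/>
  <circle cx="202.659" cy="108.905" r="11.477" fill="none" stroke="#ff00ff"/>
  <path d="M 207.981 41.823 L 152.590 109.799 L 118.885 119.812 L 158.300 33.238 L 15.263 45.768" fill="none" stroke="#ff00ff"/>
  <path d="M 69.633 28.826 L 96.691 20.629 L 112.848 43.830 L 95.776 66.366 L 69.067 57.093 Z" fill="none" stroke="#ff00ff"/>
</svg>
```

1 u = 1 mm; y_m = 133.609 − y.

[1] `<path>` quadratic bezier, #0000ff→cut S844 F1229: (195.587,73.961) → (163.093,63.559) → (129.503,56.570) → (94.817,52.996) → (59.035,52.837) → (22.157,56.091)

[2] `<path>` quadratic bezier, #ff00ff→engrave S324 F4116: (46.019,91.973) → (60.385,89.159) → (73.521,82.569) → (85.427,72.204) → (96.103,58.064) → (105.550,40.148)

[3] `<path>` quadratic bezier, #ff00ff→engrave S324 F4116: (34.352,34.044) → (48.636,28.783) → (62.351,26.971) → (75.496,28.608) → (88.071,33.694) → (100.077,42.228)

[4] `<circle>` circle, #ff00ff→engrave S324 F4116: (214.136,24.704) → (211.944,31.450) → (206.206,35.619) → (199.112,35.619) → (193.374,31.450) → (191.182,24.704) → (193.374,17.958) → (199.112,13.789) → (206.206,13.789) → (211.944,17.958) → (214.136,24.704) (closed)

[5] `<path>` open polyline, #ff00ff→engrave S324 F4116: (207.981,91.786) → (152.590,23.810) → (118.885,13.797) → (158.300,100.371) → (15.263,87.841)

[6] `<path>` regular polygon, #ff00ff→engrave S324 F4116: (69.633,104.783) → (96.691,112.980) → (112.848,89.779) → (95.776,67.243) → (69.067,76.516) → (69.633,104.783) (closed)

(bCNC post)
(Date: synthetic)
G21
G90
G0 X195.587 Y73.961
M4 S844
G01 X163.093 Y63.559 F1229
G01 X129.503 Y56.570
G01 X94.817 Y52.996
G01 X59.035 Y52.837
G01 X22.157 Y56.091
M5
G0 X46.019 Y91.973
M4 S324
G01 X60.385 Y89.159 F4116
G01 X73.521 Y82.569
G01 X85.427 Y72.204
G01 X96.103 Y58.064
G01 X105.550 Y40.148
M5
G0 X34.352 Y34.044
M4 S324
G01 X48.636 Y28.783 F4116
G01 X62.351 Y26.971
G01 X75.496 Y28.608
G01 X88.071 Y33.694
G01 X100.077 Y42.228
M5
G0 X214.136 Y24.704
M4 S324
G01 X211.944 Y31.450 F4116
G01 X206.206 Y35.619
G01 X199.112 Y35.619
G01 X193.374 Y31.450
G01 X191.182 Y24.704
G01 X193.374 Y17.958
G01 X199.112 Y13.789
G01 X206.206 Y13.789
G01 X211.944 Y17.958
G01 X214.136 Y24.704
M5
G0 X207.981 Y91.786
M4 S324
G01 X152.590 Y23.810 F4116
G01 X118.885 Y13.797
G01 X158.300 Y100.371
G01 X15.263 Y87.841
M5
G0 X69.633 Y104.783
M4 S324
G01 X96.691 Y112.980 F4116
G01 X112.848 Y89.779
G01 X95.776 Y67.243
G01 X69.067 Y76.516
G01 X69.633 Y104.783
M5
G0 X0.000 Y0.000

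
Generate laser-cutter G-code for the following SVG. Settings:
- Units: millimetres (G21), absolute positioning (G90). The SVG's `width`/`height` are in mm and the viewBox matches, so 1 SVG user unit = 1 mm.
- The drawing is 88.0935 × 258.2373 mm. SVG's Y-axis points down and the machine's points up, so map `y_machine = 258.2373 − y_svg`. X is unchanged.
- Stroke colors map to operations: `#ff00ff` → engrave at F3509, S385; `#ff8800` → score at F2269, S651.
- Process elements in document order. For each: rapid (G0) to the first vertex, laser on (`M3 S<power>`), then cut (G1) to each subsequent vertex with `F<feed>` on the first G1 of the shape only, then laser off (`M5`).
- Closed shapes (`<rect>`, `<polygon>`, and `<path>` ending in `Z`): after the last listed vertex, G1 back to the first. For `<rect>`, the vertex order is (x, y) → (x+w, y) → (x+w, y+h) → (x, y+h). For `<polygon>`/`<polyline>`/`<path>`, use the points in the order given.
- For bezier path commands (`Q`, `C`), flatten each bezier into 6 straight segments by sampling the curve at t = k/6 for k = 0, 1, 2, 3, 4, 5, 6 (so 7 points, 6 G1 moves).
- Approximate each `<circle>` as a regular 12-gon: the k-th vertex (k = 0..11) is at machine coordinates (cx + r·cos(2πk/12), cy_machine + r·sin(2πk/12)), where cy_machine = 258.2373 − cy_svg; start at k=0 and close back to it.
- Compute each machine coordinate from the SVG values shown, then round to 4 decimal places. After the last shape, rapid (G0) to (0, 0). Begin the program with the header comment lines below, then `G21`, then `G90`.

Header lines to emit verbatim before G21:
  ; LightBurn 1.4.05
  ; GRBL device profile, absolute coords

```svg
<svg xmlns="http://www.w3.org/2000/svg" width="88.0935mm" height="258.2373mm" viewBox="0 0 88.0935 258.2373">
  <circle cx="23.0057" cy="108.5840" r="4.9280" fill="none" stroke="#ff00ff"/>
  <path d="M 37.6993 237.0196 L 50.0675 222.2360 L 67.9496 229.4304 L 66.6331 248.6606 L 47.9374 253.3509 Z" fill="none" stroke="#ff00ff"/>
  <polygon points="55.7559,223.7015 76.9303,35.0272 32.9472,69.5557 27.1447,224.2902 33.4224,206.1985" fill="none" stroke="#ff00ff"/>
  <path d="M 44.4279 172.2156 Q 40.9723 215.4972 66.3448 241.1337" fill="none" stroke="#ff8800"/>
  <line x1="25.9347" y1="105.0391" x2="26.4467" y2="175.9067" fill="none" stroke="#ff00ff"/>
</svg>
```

Since the viewBox matches the mm dimensions, user units are millimetres directly. The only transform is the Y-flip y_m = 258.2373 − y_svg.

Shape 1 is a circle drawn with `<circle>`. Its stroke #ff00ff means engrave at S385, F3509. After flipping Y the toolpath is (27.9337,149.6533) → (27.2735,152.1173) → (25.4697,153.9211) → (23.0057,154.5813) → (20.5417,153.9211) → (18.7379,152.1173) → (18.0777,149.6533) → (18.7379,147.1893) → (20.5417,145.3855) → (23.0057,144.7253) → (25.4697,145.3855) → (27.2735,147.1893) → (27.9337,149.6533), returning to the start.

Shape 2 is a regular polygon drawn with `<path>`. Its stroke #ff00ff means engrave at S385, F3509. After flipping Y the toolpath is (37.6993,21.2177) → (50.0675,36.0013) → (67.9496,28.8069) → (66.6331,9.5767) → (47.9374,4.8864) → (37.6993,21.2177), returning to the start.

Shape 3 is a closed polygon drawn with `<polygon>`. Its stroke #ff00ff means engrave at S385, F3509. After flipping Y the toolpath is (55.7559,34.5358) → (76.9303,223.2101) → (32.9472,188.6816) → (27.1447,33.9471) → (33.4224,52.0388) → (55.7559,34.5358), returning to the start.

Shape 4 is a quadratic bezier drawn with `<path>`. Its stroke #ff8800 means score at S651, F2269. After flipping Y the toolpath is (44.4279,86.0217) → (44.0768,72.0846) → (45.3273,59.1279) → (48.1793,47.1514) → (52.6329,36.1552) → (58.6881,26.1392) → (66.3448,17.1036).

Shape 5 is a line segment drawn with `<line>`. Its stroke #ff00ff means engrave at S385, F3509. After flipping Y the toolpath is (25.9347,153.1982) → (26.4467,82.3306).

; LightBurn 1.4.05
; GRBL device profile, absolute coords
G21
G90
G0 X27.9337 Y149.6533
M3 S385
G1 X27.2735 Y152.1173 F3509
G1 X25.4697 Y153.9211
G1 X23.0057 Y154.5813
G1 X20.5417 Y153.9211
G1 X18.7379 Y152.1173
G1 X18.0777 Y149.6533
G1 X18.7379 Y147.1893
G1 X20.5417 Y145.3855
G1 X23.0057 Y144.7253
G1 X25.4697 Y145.3855
G1 X27.2735 Y147.1893
G1 X27.9337 Y149.6533
M5
G0 X37.6993 Y21.2177
M3 S385
G1 X50.0675 Y36.0013 F3509
G1 X67.9496 Y28.8069
G1 X66.6331 Y9.5767
G1 X47.9374 Y4.8864
G1 X37.6993 Y21.2177
M5
G0 X55.7559 Y34.5358
M3 S385
G1 X76.9303 Y223.2101 F3509
G1 X32.9472 Y188.6816
G1 X27.1447 Y33.9471
G1 X33.4224 Y52.0388
G1 X55.7559 Y34.5358
M5
G0 X44.4279 Y86.0217
M3 S651
G1 X44.0768 Y72.0846 F2269
G1 X45.3273 Y59.1279
G1 X48.1793 Y47.1514
G1 X52.6329 Y36.1552
G1 X58.6881 Y26.1392
G1 X66.3448 Y17.1036
M5
G0 X25.9347 Y153.1982
M3 S385
G1 X26.4467 Y82.3306 F3509
M5
G0 X0.0000 Y0.0000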